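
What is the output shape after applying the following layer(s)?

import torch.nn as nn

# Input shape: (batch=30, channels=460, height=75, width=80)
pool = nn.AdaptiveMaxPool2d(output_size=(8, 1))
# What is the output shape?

Input shape: (30, 460, 75, 80)
Output shape: (30, 460, 8, 1)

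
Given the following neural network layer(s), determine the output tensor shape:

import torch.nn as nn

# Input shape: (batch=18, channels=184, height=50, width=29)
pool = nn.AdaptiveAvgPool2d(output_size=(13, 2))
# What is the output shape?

Input shape: (18, 184, 50, 29)
Output shape: (18, 184, 13, 2)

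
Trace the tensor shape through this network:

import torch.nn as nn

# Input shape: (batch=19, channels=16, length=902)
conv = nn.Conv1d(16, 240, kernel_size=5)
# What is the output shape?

Input shape: (19, 16, 902)
Output shape: (19, 240, 898)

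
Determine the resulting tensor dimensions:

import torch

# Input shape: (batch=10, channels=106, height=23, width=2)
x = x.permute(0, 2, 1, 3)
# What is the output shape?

Input shape: (10, 106, 23, 2)
Output shape: (10, 23, 106, 2)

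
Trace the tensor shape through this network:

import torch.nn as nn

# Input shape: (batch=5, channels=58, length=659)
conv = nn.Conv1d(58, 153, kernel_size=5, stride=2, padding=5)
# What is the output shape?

Input shape: (5, 58, 659)
Output shape: (5, 153, 333)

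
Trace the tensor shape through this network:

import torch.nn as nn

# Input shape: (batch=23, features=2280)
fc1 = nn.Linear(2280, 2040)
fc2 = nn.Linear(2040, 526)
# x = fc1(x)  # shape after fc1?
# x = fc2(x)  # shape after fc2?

Input shape: (23, 2280)
  -> after fc1: (23, 2040)
Output shape: (23, 526)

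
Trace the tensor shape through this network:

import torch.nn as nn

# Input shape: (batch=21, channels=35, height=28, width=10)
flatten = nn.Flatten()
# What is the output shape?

Input shape: (21, 35, 28, 10)
Output shape: (21, 9800)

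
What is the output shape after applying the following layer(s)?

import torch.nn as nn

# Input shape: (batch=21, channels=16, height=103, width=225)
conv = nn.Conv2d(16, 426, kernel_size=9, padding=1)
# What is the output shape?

Input shape: (21, 16, 103, 225)
Output shape: (21, 426, 97, 219)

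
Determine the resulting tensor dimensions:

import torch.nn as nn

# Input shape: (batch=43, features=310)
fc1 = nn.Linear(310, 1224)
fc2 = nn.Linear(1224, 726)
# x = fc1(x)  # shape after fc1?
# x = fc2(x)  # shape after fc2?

Input shape: (43, 310)
  -> after fc1: (43, 1224)
Output shape: (43, 726)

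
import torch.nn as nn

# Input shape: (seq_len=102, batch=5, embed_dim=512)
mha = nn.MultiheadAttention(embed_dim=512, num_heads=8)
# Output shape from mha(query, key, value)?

Input shape: (102, 5, 512)
Output shape: (102, 5, 512)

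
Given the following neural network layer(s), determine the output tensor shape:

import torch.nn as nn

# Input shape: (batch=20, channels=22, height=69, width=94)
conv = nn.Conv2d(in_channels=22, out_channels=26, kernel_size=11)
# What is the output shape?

Input shape: (20, 22, 69, 94)
Output shape: (20, 26, 59, 84)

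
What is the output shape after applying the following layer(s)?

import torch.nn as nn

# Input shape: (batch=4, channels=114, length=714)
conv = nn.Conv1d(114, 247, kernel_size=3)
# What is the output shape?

Input shape: (4, 114, 714)
Output shape: (4, 247, 712)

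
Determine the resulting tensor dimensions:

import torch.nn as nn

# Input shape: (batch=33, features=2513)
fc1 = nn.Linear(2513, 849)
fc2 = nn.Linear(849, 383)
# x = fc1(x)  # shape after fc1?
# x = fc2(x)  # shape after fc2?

Input shape: (33, 2513)
  -> after fc1: (33, 849)
Output shape: (33, 383)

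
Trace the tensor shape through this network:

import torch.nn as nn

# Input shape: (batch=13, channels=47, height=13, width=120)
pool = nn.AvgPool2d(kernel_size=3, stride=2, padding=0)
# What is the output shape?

Input shape: (13, 47, 13, 120)
Output shape: (13, 47, 6, 59)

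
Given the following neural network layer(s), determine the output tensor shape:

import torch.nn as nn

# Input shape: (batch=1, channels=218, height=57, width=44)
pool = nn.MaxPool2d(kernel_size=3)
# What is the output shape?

Input shape: (1, 218, 57, 44)
Output shape: (1, 218, 19, 14)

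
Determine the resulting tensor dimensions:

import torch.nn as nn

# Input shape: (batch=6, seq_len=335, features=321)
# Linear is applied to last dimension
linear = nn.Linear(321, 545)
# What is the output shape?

Input shape: (6, 335, 321)
Output shape: (6, 335, 545)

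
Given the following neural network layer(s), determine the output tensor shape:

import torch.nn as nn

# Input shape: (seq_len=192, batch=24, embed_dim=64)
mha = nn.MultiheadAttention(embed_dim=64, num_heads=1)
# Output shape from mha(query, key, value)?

Input shape: (192, 24, 64)
Output shape: (192, 24, 64)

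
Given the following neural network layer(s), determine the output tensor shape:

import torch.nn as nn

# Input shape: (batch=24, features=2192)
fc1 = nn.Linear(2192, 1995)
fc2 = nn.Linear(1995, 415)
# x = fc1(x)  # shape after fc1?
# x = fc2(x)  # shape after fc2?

Input shape: (24, 2192)
  -> after fc1: (24, 1995)
Output shape: (24, 415)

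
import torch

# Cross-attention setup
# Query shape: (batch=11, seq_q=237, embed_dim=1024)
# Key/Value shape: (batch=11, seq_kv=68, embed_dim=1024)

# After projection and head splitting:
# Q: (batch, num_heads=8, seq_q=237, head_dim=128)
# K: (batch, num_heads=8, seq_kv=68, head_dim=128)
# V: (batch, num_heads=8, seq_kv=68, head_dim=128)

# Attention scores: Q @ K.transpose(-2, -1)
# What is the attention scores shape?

Input shape: (11, 237, 1024)
Output shape: (11, 8, 237, 68)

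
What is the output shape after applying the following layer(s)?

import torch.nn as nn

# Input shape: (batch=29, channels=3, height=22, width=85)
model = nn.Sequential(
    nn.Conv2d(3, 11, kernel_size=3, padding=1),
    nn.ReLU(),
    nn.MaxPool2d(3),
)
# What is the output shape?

Input shape: (29, 3, 22, 85)
  -> after Conv2d: (29, 11, 22, 85)
  -> after ReLU: (29, 11, 22, 85)
Output shape: (29, 11, 7, 28)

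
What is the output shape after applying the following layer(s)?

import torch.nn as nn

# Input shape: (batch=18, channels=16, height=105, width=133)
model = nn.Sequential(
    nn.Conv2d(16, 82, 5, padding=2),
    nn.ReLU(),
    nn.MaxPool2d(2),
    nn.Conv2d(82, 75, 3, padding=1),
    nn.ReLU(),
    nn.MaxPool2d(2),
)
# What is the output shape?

Input shape: (18, 16, 105, 133)
  -> after first Conv2d: (18, 82, 105, 133)
  -> after first MaxPool2d: (18, 82, 52, 66)
  -> after second Conv2d: (18, 75, 52, 66)
Output shape: (18, 75, 26, 33)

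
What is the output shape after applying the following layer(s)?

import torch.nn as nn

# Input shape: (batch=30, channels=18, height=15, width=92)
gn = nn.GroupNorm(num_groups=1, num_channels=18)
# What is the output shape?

Input shape: (30, 18, 15, 92)
Output shape: (30, 18, 15, 92)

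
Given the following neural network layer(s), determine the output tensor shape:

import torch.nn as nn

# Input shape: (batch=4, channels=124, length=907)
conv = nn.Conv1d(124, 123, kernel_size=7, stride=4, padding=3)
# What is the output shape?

Input shape: (4, 124, 907)
Output shape: (4, 123, 227)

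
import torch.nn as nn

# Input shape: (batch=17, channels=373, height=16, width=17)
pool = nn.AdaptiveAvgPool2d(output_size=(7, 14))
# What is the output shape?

Input shape: (17, 373, 16, 17)
Output shape: (17, 373, 7, 14)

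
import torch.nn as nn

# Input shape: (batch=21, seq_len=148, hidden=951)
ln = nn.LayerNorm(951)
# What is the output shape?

Input shape: (21, 148, 951)
Output shape: (21, 148, 951)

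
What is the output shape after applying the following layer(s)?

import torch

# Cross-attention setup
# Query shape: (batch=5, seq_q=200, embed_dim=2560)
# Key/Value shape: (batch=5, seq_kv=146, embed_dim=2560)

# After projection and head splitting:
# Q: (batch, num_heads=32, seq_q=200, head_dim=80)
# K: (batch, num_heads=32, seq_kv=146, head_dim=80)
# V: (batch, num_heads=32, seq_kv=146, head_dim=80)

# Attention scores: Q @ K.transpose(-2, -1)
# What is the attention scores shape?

Input shape: (5, 200, 2560)
Output shape: (5, 32, 200, 146)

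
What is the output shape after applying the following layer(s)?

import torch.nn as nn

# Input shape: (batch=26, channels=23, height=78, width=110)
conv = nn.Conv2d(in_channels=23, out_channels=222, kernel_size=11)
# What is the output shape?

Input shape: (26, 23, 78, 110)
Output shape: (26, 222, 68, 100)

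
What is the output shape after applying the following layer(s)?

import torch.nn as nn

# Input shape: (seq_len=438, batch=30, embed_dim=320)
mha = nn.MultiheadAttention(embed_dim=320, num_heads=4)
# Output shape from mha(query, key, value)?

Input shape: (438, 30, 320)
Output shape: (438, 30, 320)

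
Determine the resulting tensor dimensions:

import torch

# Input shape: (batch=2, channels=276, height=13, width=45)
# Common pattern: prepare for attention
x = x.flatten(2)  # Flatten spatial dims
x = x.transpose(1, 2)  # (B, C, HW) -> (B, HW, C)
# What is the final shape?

Input shape: (2, 276, 13, 45)
  -> after flatten(2): (2, 276, 585)
Output shape: (2, 585, 276)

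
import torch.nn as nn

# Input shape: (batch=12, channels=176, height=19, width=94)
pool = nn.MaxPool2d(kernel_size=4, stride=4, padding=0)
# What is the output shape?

Input shape: (12, 176, 19, 94)
Output shape: (12, 176, 4, 23)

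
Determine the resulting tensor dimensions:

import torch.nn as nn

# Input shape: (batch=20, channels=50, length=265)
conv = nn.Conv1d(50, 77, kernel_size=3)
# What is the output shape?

Input shape: (20, 50, 265)
Output shape: (20, 77, 263)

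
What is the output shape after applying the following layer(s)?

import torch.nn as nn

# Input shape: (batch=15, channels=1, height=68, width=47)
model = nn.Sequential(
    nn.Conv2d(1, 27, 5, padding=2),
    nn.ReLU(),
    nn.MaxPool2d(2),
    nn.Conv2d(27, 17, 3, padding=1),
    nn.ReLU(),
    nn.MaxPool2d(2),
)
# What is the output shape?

Input shape: (15, 1, 68, 47)
  -> after first Conv2d: (15, 27, 68, 47)
  -> after first MaxPool2d: (15, 27, 34, 23)
  -> after second Conv2d: (15, 17, 34, 23)
Output shape: (15, 17, 17, 11)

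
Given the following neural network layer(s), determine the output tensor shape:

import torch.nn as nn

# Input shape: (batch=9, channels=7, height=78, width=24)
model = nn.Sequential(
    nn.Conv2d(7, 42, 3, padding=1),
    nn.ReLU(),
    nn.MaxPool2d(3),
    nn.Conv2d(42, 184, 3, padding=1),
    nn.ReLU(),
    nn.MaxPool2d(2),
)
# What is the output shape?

Input shape: (9, 7, 78, 24)
  -> after first Conv2d: (9, 42, 78, 24)
  -> after first MaxPool2d: (9, 42, 26, 8)
  -> after second Conv2d: (9, 184, 26, 8)
Output shape: (9, 184, 13, 4)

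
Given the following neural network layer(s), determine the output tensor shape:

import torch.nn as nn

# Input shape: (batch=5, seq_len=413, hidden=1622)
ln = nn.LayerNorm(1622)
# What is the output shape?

Input shape: (5, 413, 1622)
Output shape: (5, 413, 1622)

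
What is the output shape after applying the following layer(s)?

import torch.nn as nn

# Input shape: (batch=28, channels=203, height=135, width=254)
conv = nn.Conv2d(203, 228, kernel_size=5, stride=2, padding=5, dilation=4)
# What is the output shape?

Input shape: (28, 203, 135, 254)
Output shape: (28, 228, 65, 124)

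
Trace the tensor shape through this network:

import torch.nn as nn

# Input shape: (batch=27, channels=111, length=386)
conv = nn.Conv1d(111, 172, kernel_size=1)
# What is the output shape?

Input shape: (27, 111, 386)
Output shape: (27, 172, 386)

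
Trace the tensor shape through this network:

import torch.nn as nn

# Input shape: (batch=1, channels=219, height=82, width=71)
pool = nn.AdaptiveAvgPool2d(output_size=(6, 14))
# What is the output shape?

Input shape: (1, 219, 82, 71)
Output shape: (1, 219, 6, 14)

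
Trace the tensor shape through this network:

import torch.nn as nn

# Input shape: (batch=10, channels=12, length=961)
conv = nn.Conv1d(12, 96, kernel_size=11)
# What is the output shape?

Input shape: (10, 12, 961)
Output shape: (10, 96, 951)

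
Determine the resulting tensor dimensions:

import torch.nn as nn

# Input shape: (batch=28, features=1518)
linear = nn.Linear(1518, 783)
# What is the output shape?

Input shape: (28, 1518)
Output shape: (28, 783)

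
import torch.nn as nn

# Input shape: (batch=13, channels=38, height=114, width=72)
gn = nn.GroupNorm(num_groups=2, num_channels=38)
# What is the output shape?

Input shape: (13, 38, 114, 72)
Output shape: (13, 38, 114, 72)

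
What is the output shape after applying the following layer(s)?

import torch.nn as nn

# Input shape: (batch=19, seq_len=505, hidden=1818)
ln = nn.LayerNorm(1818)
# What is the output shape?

Input shape: (19, 505, 1818)
Output shape: (19, 505, 1818)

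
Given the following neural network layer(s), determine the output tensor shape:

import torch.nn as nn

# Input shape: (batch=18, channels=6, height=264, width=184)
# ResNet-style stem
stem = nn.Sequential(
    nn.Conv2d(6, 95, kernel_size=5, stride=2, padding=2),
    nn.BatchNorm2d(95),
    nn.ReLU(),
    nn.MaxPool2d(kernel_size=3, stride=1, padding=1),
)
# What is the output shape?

Input shape: (18, 6, 264, 184)
  -> after Conv2d 5x5 stride=2: (18, 95, 132, 92)
Output shape: (18, 95, 132, 92)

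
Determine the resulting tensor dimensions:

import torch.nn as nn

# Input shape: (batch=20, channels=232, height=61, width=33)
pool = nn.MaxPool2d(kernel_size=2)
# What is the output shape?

Input shape: (20, 232, 61, 33)
Output shape: (20, 232, 30, 16)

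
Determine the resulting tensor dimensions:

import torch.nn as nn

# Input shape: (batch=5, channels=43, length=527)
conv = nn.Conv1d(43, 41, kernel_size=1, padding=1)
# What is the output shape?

Input shape: (5, 43, 527)
Output shape: (5, 41, 529)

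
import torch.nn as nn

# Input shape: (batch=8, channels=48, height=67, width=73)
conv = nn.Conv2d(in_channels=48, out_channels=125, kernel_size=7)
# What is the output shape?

Input shape: (8, 48, 67, 73)
Output shape: (8, 125, 61, 67)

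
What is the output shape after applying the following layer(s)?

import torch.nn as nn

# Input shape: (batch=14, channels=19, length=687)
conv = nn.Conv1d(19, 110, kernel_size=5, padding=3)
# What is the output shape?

Input shape: (14, 19, 687)
Output shape: (14, 110, 689)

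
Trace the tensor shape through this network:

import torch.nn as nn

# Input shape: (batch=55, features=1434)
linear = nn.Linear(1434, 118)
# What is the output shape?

Input shape: (55, 1434)
Output shape: (55, 118)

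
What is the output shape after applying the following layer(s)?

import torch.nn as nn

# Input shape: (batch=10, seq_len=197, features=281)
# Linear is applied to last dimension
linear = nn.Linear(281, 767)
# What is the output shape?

Input shape: (10, 197, 281)
Output shape: (10, 197, 767)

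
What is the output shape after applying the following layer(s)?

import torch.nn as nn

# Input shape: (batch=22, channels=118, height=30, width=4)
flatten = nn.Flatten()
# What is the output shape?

Input shape: (22, 118, 30, 4)
Output shape: (22, 14160)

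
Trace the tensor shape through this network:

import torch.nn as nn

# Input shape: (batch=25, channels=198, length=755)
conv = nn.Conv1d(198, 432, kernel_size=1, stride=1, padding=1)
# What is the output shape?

Input shape: (25, 198, 755)
Output shape: (25, 432, 757)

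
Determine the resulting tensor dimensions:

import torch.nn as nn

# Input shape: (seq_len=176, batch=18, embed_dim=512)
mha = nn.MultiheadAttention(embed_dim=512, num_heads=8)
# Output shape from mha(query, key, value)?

Input shape: (176, 18, 512)
Output shape: (176, 18, 512)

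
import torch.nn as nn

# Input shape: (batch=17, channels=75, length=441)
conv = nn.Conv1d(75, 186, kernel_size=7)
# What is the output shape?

Input shape: (17, 75, 441)
Output shape: (17, 186, 435)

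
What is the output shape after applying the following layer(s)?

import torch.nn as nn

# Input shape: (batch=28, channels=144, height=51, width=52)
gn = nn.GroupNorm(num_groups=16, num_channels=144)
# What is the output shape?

Input shape: (28, 144, 51, 52)
Output shape: (28, 144, 51, 52)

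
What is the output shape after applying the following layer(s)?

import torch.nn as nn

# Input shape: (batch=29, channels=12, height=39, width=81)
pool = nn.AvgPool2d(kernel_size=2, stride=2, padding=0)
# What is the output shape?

Input shape: (29, 12, 39, 81)
Output shape: (29, 12, 19, 40)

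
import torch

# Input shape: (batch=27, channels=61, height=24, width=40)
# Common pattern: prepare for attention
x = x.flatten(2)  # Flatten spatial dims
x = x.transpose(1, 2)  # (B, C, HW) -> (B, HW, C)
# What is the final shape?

Input shape: (27, 61, 24, 40)
  -> after flatten(2): (27, 61, 960)
Output shape: (27, 960, 61)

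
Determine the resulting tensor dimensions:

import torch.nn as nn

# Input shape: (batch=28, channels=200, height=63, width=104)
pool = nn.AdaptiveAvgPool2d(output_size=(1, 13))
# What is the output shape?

Input shape: (28, 200, 63, 104)
Output shape: (28, 200, 1, 13)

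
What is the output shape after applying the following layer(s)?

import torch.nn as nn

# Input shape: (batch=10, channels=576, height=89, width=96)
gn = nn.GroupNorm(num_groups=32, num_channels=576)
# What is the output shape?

Input shape: (10, 576, 89, 96)
Output shape: (10, 576, 89, 96)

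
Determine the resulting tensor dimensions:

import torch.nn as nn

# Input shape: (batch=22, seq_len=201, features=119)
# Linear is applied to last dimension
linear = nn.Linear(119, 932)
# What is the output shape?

Input shape: (22, 201, 119)
Output shape: (22, 201, 932)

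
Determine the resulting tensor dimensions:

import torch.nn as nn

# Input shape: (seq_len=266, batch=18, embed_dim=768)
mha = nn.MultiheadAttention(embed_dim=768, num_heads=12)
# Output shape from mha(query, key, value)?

Input shape: (266, 18, 768)
Output shape: (266, 18, 768)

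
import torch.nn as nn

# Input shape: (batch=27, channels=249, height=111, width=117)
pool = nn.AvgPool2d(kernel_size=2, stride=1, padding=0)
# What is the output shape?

Input shape: (27, 249, 111, 117)
Output shape: (27, 249, 110, 116)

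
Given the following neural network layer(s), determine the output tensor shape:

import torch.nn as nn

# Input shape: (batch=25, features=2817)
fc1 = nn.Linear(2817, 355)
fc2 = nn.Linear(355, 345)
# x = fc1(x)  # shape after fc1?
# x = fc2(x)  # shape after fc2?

Input shape: (25, 2817)
  -> after fc1: (25, 355)
Output shape: (25, 345)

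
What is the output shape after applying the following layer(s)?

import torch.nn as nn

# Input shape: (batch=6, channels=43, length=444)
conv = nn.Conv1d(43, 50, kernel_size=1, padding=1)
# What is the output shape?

Input shape: (6, 43, 444)
Output shape: (6, 50, 446)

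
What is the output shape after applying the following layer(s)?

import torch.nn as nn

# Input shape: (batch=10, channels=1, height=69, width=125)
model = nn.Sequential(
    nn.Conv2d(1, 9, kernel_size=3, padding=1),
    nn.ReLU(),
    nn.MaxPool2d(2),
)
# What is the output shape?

Input shape: (10, 1, 69, 125)
  -> after Conv2d: (10, 9, 69, 125)
  -> after ReLU: (10, 9, 69, 125)
Output shape: (10, 9, 34, 62)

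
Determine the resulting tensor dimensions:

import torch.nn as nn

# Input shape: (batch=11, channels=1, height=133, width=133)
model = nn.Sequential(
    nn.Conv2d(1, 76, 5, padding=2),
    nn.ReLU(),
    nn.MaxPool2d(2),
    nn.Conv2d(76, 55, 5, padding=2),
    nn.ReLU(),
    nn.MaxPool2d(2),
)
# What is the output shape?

Input shape: (11, 1, 133, 133)
  -> after first Conv2d: (11, 76, 133, 133)
  -> after first MaxPool2d: (11, 76, 66, 66)
  -> after second Conv2d: (11, 55, 66, 66)
Output shape: (11, 55, 33, 33)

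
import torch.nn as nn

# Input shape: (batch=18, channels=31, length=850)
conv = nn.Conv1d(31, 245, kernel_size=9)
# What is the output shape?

Input shape: (18, 31, 850)
Output shape: (18, 245, 842)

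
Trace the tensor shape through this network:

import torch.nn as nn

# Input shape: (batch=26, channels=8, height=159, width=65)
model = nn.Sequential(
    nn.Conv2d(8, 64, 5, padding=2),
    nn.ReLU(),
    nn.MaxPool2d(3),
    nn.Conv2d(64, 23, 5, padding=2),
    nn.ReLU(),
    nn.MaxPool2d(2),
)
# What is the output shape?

Input shape: (26, 8, 159, 65)
  -> after first Conv2d: (26, 64, 159, 65)
  -> after first MaxPool2d: (26, 64, 53, 21)
  -> after second Conv2d: (26, 23, 53, 21)
Output shape: (26, 23, 26, 10)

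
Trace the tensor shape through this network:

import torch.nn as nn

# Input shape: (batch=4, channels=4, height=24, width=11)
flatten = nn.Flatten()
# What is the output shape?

Input shape: (4, 4, 24, 11)
Output shape: (4, 1056)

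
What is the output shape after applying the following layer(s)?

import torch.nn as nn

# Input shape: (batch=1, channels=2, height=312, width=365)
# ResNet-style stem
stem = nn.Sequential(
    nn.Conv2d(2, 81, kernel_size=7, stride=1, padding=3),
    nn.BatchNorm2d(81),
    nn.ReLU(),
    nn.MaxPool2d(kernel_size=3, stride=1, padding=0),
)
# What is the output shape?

Input shape: (1, 2, 312, 365)
  -> after Conv2d 7x7 stride=1: (1, 81, 312, 365)
Output shape: (1, 81, 310, 363)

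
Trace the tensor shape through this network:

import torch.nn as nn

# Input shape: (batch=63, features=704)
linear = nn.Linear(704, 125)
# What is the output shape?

Input shape: (63, 704)
Output shape: (63, 125)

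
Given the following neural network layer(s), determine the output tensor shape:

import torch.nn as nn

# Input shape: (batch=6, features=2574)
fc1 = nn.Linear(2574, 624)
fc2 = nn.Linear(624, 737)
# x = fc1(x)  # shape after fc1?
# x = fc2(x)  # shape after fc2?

Input shape: (6, 2574)
  -> after fc1: (6, 624)
Output shape: (6, 737)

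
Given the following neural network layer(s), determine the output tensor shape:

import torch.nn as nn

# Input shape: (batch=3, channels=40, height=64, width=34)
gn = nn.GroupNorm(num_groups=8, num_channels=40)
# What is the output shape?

Input shape: (3, 40, 64, 34)
Output shape: (3, 40, 64, 34)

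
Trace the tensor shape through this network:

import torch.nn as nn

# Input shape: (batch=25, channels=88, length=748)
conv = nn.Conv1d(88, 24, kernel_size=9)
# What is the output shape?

Input shape: (25, 88, 748)
Output shape: (25, 24, 740)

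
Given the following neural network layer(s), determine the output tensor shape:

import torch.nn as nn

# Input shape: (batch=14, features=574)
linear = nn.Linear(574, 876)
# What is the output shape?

Input shape: (14, 574)
Output shape: (14, 876)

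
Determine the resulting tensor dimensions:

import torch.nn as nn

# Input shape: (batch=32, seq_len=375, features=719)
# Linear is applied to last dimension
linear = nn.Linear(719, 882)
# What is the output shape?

Input shape: (32, 375, 719)
Output shape: (32, 375, 882)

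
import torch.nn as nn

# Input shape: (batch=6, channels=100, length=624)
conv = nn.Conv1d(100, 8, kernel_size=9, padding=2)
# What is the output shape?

Input shape: (6, 100, 624)
Output shape: (6, 8, 620)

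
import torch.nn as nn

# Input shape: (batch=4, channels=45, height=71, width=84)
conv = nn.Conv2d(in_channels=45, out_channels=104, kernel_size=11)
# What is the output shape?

Input shape: (4, 45, 71, 84)
Output shape: (4, 104, 61, 74)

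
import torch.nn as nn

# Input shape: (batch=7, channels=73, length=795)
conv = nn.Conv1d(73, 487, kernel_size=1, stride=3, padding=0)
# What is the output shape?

Input shape: (7, 73, 795)
Output shape: (7, 487, 265)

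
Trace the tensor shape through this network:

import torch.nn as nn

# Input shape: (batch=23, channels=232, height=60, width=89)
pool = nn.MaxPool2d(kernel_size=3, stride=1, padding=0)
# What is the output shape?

Input shape: (23, 232, 60, 89)
Output shape: (23, 232, 58, 87)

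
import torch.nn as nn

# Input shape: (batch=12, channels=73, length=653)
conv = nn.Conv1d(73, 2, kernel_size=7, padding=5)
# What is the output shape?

Input shape: (12, 73, 653)
Output shape: (12, 2, 657)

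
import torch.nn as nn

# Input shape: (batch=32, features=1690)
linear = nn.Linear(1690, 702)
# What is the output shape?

Input shape: (32, 1690)
Output shape: (32, 702)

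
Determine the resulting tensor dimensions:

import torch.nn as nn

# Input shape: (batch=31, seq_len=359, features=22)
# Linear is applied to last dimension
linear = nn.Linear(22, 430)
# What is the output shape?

Input shape: (31, 359, 22)
Output shape: (31, 359, 430)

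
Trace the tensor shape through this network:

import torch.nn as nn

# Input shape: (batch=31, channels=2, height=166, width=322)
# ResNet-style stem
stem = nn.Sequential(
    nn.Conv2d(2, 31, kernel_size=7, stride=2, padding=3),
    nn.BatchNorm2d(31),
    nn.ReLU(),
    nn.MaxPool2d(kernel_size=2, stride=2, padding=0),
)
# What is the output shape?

Input shape: (31, 2, 166, 322)
  -> after Conv2d 7x7 stride=2: (31, 31, 83, 161)
Output shape: (31, 31, 41, 80)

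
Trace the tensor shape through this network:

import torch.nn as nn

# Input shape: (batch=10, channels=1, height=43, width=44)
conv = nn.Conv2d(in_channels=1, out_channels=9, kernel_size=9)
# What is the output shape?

Input shape: (10, 1, 43, 44)
Output shape: (10, 9, 35, 36)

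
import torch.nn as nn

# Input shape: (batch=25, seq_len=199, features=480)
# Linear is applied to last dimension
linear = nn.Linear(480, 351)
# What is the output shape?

Input shape: (25, 199, 480)
Output shape: (25, 199, 351)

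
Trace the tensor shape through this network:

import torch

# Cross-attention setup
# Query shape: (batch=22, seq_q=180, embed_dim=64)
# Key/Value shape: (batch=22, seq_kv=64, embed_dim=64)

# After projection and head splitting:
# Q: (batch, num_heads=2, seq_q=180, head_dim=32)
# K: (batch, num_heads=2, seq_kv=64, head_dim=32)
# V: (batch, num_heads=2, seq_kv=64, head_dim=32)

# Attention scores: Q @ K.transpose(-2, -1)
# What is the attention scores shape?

Input shape: (22, 180, 64)
Output shape: (22, 2, 180, 64)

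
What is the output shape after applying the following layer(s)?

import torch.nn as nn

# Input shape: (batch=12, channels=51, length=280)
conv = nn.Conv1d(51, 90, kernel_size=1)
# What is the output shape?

Input shape: (12, 51, 280)
Output shape: (12, 90, 280)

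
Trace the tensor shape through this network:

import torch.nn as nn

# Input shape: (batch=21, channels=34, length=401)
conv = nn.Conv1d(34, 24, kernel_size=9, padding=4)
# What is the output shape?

Input shape: (21, 34, 401)
Output shape: (21, 24, 401)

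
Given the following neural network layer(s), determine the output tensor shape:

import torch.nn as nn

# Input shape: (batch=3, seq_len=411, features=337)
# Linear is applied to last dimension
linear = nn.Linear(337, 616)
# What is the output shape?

Input shape: (3, 411, 337)
Output shape: (3, 411, 616)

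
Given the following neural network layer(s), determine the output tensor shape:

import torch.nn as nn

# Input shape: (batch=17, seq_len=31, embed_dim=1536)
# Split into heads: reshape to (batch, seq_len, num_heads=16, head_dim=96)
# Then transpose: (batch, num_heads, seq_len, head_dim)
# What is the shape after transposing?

Input shape: (17, 31, 1536)
  -> after reshape: (17, 31, 16, 96)
Output shape: (17, 16, 31, 96)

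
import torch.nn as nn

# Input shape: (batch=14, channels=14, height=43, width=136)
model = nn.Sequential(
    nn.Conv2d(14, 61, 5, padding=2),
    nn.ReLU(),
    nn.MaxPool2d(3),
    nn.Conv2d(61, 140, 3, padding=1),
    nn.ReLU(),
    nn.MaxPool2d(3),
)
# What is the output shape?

Input shape: (14, 14, 43, 136)
  -> after first Conv2d: (14, 61, 43, 136)
  -> after first MaxPool2d: (14, 61, 14, 45)
  -> after second Conv2d: (14, 140, 14, 45)
Output shape: (14, 140, 4, 15)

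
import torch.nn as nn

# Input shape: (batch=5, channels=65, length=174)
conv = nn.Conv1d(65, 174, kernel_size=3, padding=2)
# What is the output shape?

Input shape: (5, 65, 174)
Output shape: (5, 174, 176)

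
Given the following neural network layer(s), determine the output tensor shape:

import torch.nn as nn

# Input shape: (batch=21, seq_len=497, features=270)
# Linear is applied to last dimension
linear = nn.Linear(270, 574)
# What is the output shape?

Input shape: (21, 497, 270)
Output shape: (21, 497, 574)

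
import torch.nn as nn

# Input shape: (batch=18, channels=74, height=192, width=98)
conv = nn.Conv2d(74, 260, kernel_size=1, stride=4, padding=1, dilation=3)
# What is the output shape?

Input shape: (18, 74, 192, 98)
Output shape: (18, 260, 49, 25)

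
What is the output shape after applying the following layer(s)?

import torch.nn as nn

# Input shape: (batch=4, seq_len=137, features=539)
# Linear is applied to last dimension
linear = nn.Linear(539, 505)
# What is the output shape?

Input shape: (4, 137, 539)
Output shape: (4, 137, 505)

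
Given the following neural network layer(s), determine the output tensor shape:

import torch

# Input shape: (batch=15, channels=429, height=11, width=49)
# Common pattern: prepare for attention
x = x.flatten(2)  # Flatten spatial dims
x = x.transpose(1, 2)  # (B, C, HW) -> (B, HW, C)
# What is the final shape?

Input shape: (15, 429, 11, 49)
  -> after flatten(2): (15, 429, 539)
Output shape: (15, 539, 429)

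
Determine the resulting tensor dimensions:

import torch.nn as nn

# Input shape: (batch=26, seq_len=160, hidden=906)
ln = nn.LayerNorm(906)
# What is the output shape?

Input shape: (26, 160, 906)
Output shape: (26, 160, 906)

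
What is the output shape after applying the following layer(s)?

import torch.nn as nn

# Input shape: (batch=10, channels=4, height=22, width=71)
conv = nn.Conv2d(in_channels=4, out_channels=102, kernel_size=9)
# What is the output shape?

Input shape: (10, 4, 22, 71)
Output shape: (10, 102, 14, 63)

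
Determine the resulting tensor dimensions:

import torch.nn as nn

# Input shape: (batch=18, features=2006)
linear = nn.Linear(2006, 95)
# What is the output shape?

Input shape: (18, 2006)
Output shape: (18, 95)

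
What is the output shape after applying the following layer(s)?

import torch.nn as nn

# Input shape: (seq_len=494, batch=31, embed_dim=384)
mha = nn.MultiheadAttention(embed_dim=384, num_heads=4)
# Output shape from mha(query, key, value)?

Input shape: (494, 31, 384)
Output shape: (494, 31, 384)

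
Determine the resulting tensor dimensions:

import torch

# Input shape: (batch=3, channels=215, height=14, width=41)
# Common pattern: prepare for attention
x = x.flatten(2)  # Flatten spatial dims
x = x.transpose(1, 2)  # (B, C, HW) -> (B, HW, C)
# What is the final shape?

Input shape: (3, 215, 14, 41)
  -> after flatten(2): (3, 215, 574)
Output shape: (3, 574, 215)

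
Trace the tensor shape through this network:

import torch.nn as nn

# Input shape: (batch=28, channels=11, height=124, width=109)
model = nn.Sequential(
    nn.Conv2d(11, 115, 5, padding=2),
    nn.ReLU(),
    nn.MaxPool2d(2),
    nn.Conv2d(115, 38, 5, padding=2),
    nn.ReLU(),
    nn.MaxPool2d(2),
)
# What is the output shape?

Input shape: (28, 11, 124, 109)
  -> after first Conv2d: (28, 115, 124, 109)
  -> after first MaxPool2d: (28, 115, 62, 54)
  -> after second Conv2d: (28, 38, 62, 54)
Output shape: (28, 38, 31, 27)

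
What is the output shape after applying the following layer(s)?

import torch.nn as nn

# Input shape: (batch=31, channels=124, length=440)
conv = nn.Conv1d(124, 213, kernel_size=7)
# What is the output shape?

Input shape: (31, 124, 440)
Output shape: (31, 213, 434)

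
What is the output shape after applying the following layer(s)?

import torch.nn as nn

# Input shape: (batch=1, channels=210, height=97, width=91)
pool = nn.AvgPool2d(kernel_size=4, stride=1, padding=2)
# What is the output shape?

Input shape: (1, 210, 97, 91)
Output shape: (1, 210, 98, 92)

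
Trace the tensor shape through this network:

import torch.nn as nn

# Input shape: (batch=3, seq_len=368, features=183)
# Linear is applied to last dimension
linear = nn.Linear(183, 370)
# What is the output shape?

Input shape: (3, 368, 183)
Output shape: (3, 368, 370)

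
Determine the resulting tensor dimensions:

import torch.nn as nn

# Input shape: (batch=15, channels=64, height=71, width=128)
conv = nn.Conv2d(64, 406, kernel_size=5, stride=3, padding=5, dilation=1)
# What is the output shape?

Input shape: (15, 64, 71, 128)
Output shape: (15, 406, 26, 45)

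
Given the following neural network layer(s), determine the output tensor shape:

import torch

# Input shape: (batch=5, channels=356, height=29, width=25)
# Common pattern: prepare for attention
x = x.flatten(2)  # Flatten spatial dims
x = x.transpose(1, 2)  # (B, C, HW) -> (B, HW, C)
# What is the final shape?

Input shape: (5, 356, 29, 25)
  -> after flatten(2): (5, 356, 725)
Output shape: (5, 725, 356)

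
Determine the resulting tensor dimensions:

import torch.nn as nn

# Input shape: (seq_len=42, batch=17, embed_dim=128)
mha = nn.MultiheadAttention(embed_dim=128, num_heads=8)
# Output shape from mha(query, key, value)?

Input shape: (42, 17, 128)
Output shape: (42, 17, 128)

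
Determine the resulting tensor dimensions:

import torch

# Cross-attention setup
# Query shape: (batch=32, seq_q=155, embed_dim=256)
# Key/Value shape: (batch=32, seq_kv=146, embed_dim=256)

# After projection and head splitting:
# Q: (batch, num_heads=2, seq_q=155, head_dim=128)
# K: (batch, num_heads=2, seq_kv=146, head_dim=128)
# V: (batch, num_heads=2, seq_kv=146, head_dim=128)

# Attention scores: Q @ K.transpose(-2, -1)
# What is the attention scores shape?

Input shape: (32, 155, 256)
Output shape: (32, 2, 155, 146)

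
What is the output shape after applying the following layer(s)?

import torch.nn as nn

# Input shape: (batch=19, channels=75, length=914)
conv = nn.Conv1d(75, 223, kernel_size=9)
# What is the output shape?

Input shape: (19, 75, 914)
Output shape: (19, 223, 906)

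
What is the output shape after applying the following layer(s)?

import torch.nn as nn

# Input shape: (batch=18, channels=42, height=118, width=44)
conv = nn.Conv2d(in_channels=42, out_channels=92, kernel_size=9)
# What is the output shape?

Input shape: (18, 42, 118, 44)
Output shape: (18, 92, 110, 36)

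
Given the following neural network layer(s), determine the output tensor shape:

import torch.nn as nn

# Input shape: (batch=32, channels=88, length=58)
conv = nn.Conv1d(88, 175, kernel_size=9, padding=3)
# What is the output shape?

Input shape: (32, 88, 58)
Output shape: (32, 175, 56)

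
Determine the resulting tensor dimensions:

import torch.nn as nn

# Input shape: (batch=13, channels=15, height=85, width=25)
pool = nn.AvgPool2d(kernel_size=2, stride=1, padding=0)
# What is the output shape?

Input shape: (13, 15, 85, 25)
Output shape: (13, 15, 84, 24)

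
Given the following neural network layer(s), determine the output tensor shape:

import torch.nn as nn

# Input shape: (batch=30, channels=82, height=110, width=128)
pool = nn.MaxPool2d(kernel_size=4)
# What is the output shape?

Input shape: (30, 82, 110, 128)
Output shape: (30, 82, 27, 32)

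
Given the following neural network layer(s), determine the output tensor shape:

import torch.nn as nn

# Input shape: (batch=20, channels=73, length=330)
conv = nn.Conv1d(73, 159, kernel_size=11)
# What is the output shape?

Input shape: (20, 73, 330)
Output shape: (20, 159, 320)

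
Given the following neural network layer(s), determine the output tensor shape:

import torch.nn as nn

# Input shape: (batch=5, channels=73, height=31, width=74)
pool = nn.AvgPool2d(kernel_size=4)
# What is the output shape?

Input shape: (5, 73, 31, 74)
Output shape: (5, 73, 7, 18)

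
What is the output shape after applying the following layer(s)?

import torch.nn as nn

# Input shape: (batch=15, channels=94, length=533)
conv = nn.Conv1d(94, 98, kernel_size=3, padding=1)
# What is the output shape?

Input shape: (15, 94, 533)
Output shape: (15, 98, 533)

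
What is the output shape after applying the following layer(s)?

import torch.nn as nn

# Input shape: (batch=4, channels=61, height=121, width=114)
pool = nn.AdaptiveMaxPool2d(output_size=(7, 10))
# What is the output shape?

Input shape: (4, 61, 121, 114)
Output shape: (4, 61, 7, 10)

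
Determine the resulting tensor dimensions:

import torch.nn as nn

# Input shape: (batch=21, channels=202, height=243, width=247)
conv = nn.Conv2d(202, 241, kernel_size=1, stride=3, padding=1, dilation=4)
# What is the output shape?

Input shape: (21, 202, 243, 247)
Output shape: (21, 241, 82, 83)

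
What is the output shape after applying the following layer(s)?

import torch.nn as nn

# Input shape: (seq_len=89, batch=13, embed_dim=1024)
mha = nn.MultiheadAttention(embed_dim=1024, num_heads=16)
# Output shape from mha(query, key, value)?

Input shape: (89, 13, 1024)
Output shape: (89, 13, 1024)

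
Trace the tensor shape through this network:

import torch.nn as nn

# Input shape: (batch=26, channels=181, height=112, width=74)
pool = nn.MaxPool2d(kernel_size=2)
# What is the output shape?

Input shape: (26, 181, 112, 74)
Output shape: (26, 181, 56, 37)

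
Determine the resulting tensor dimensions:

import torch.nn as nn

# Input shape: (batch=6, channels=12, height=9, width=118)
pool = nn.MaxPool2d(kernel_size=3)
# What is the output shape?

Input shape: (6, 12, 9, 118)
Output shape: (6, 12, 3, 39)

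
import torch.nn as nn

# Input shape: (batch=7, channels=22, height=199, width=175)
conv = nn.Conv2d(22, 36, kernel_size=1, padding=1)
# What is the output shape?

Input shape: (7, 22, 199, 175)
Output shape: (7, 36, 201, 177)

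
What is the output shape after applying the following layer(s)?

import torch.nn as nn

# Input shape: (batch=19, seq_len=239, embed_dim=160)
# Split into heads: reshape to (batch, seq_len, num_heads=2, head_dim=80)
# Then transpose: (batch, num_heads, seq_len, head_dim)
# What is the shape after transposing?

Input shape: (19, 239, 160)
  -> after reshape: (19, 239, 2, 80)
Output shape: (19, 2, 239, 80)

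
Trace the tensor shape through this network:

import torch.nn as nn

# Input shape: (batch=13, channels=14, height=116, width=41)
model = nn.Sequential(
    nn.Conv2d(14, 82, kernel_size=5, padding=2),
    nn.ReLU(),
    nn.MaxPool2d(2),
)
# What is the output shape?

Input shape: (13, 14, 116, 41)
  -> after Conv2d: (13, 82, 116, 41)
  -> after ReLU: (13, 82, 116, 41)
Output shape: (13, 82, 58, 20)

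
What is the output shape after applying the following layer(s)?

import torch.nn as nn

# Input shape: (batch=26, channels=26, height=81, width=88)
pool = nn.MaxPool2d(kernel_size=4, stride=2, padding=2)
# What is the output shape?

Input shape: (26, 26, 81, 88)
Output shape: (26, 26, 41, 45)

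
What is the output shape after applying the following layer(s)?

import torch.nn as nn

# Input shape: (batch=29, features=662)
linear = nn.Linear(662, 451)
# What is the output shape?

Input shape: (29, 662)
Output shape: (29, 451)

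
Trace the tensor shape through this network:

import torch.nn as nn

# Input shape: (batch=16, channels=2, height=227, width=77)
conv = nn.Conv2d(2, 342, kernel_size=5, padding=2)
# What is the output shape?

Input shape: (16, 2, 227, 77)
Output shape: (16, 342, 227, 77)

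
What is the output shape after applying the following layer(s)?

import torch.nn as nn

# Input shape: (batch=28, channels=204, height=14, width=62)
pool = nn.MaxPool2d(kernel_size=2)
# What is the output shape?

Input shape: (28, 204, 14, 62)
Output shape: (28, 204, 7, 31)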